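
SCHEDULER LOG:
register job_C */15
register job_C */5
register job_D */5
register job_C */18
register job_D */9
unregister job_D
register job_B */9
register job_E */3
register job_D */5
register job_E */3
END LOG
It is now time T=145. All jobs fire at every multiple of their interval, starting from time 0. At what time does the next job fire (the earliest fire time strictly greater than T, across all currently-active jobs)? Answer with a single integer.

Answer: 147

Derivation:
Op 1: register job_C */15 -> active={job_C:*/15}
Op 2: register job_C */5 -> active={job_C:*/5}
Op 3: register job_D */5 -> active={job_C:*/5, job_D:*/5}
Op 4: register job_C */18 -> active={job_C:*/18, job_D:*/5}
Op 5: register job_D */9 -> active={job_C:*/18, job_D:*/9}
Op 6: unregister job_D -> active={job_C:*/18}
Op 7: register job_B */9 -> active={job_B:*/9, job_C:*/18}
Op 8: register job_E */3 -> active={job_B:*/9, job_C:*/18, job_E:*/3}
Op 9: register job_D */5 -> active={job_B:*/9, job_C:*/18, job_D:*/5, job_E:*/3}
Op 10: register job_E */3 -> active={job_B:*/9, job_C:*/18, job_D:*/5, job_E:*/3}
  job_B: interval 9, next fire after T=145 is 153
  job_C: interval 18, next fire after T=145 is 162
  job_D: interval 5, next fire after T=145 is 150
  job_E: interval 3, next fire after T=145 is 147
Earliest fire time = 147 (job job_E)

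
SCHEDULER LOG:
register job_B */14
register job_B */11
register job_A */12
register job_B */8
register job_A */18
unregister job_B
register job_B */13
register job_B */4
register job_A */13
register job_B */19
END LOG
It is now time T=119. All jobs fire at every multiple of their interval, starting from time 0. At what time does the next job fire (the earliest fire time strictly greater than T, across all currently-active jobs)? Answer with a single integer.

Answer: 130

Derivation:
Op 1: register job_B */14 -> active={job_B:*/14}
Op 2: register job_B */11 -> active={job_B:*/11}
Op 3: register job_A */12 -> active={job_A:*/12, job_B:*/11}
Op 4: register job_B */8 -> active={job_A:*/12, job_B:*/8}
Op 5: register job_A */18 -> active={job_A:*/18, job_B:*/8}
Op 6: unregister job_B -> active={job_A:*/18}
Op 7: register job_B */13 -> active={job_A:*/18, job_B:*/13}
Op 8: register job_B */4 -> active={job_A:*/18, job_B:*/4}
Op 9: register job_A */13 -> active={job_A:*/13, job_B:*/4}
Op 10: register job_B */19 -> active={job_A:*/13, job_B:*/19}
  job_A: interval 13, next fire after T=119 is 130
  job_B: interval 19, next fire after T=119 is 133
Earliest fire time = 130 (job job_A)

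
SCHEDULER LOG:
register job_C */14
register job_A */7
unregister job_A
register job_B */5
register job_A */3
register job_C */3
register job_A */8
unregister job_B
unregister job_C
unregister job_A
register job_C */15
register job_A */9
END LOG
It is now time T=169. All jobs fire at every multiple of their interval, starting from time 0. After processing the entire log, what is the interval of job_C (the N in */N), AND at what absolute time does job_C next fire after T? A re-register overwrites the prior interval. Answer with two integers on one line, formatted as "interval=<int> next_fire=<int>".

Answer: interval=15 next_fire=180

Derivation:
Op 1: register job_C */14 -> active={job_C:*/14}
Op 2: register job_A */7 -> active={job_A:*/7, job_C:*/14}
Op 3: unregister job_A -> active={job_C:*/14}
Op 4: register job_B */5 -> active={job_B:*/5, job_C:*/14}
Op 5: register job_A */3 -> active={job_A:*/3, job_B:*/5, job_C:*/14}
Op 6: register job_C */3 -> active={job_A:*/3, job_B:*/5, job_C:*/3}
Op 7: register job_A */8 -> active={job_A:*/8, job_B:*/5, job_C:*/3}
Op 8: unregister job_B -> active={job_A:*/8, job_C:*/3}
Op 9: unregister job_C -> active={job_A:*/8}
Op 10: unregister job_A -> active={}
Op 11: register job_C */15 -> active={job_C:*/15}
Op 12: register job_A */9 -> active={job_A:*/9, job_C:*/15}
Final interval of job_C = 15
Next fire of job_C after T=169: (169//15+1)*15 = 180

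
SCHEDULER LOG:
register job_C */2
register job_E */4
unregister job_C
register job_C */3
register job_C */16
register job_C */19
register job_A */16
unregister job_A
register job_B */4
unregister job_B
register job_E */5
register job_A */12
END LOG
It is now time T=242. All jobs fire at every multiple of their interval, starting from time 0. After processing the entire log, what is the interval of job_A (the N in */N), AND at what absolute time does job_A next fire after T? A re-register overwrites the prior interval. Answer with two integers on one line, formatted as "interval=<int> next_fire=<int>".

Answer: interval=12 next_fire=252

Derivation:
Op 1: register job_C */2 -> active={job_C:*/2}
Op 2: register job_E */4 -> active={job_C:*/2, job_E:*/4}
Op 3: unregister job_C -> active={job_E:*/4}
Op 4: register job_C */3 -> active={job_C:*/3, job_E:*/4}
Op 5: register job_C */16 -> active={job_C:*/16, job_E:*/4}
Op 6: register job_C */19 -> active={job_C:*/19, job_E:*/4}
Op 7: register job_A */16 -> active={job_A:*/16, job_C:*/19, job_E:*/4}
Op 8: unregister job_A -> active={job_C:*/19, job_E:*/4}
Op 9: register job_B */4 -> active={job_B:*/4, job_C:*/19, job_E:*/4}
Op 10: unregister job_B -> active={job_C:*/19, job_E:*/4}
Op 11: register job_E */5 -> active={job_C:*/19, job_E:*/5}
Op 12: register job_A */12 -> active={job_A:*/12, job_C:*/19, job_E:*/5}
Final interval of job_A = 12
Next fire of job_A after T=242: (242//12+1)*12 = 252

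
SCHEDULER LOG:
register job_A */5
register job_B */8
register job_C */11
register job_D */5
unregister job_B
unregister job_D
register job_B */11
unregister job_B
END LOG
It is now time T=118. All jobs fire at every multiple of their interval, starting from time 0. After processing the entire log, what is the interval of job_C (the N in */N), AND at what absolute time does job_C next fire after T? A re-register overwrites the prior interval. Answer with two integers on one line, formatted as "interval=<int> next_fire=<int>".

Op 1: register job_A */5 -> active={job_A:*/5}
Op 2: register job_B */8 -> active={job_A:*/5, job_B:*/8}
Op 3: register job_C */11 -> active={job_A:*/5, job_B:*/8, job_C:*/11}
Op 4: register job_D */5 -> active={job_A:*/5, job_B:*/8, job_C:*/11, job_D:*/5}
Op 5: unregister job_B -> active={job_A:*/5, job_C:*/11, job_D:*/5}
Op 6: unregister job_D -> active={job_A:*/5, job_C:*/11}
Op 7: register job_B */11 -> active={job_A:*/5, job_B:*/11, job_C:*/11}
Op 8: unregister job_B -> active={job_A:*/5, job_C:*/11}
Final interval of job_C = 11
Next fire of job_C after T=118: (118//11+1)*11 = 121

Answer: interval=11 next_fire=121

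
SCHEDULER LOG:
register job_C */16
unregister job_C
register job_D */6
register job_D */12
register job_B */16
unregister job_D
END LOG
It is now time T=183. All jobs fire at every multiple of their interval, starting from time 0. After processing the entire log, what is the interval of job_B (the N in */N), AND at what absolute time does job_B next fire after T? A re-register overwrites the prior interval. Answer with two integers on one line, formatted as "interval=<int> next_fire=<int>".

Answer: interval=16 next_fire=192

Derivation:
Op 1: register job_C */16 -> active={job_C:*/16}
Op 2: unregister job_C -> active={}
Op 3: register job_D */6 -> active={job_D:*/6}
Op 4: register job_D */12 -> active={job_D:*/12}
Op 5: register job_B */16 -> active={job_B:*/16, job_D:*/12}
Op 6: unregister job_D -> active={job_B:*/16}
Final interval of job_B = 16
Next fire of job_B after T=183: (183//16+1)*16 = 192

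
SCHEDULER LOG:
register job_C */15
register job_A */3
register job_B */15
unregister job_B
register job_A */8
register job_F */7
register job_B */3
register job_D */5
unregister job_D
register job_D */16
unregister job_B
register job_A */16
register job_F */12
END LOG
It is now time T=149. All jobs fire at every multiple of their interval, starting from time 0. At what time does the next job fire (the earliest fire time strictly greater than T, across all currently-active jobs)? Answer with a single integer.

Answer: 150

Derivation:
Op 1: register job_C */15 -> active={job_C:*/15}
Op 2: register job_A */3 -> active={job_A:*/3, job_C:*/15}
Op 3: register job_B */15 -> active={job_A:*/3, job_B:*/15, job_C:*/15}
Op 4: unregister job_B -> active={job_A:*/3, job_C:*/15}
Op 5: register job_A */8 -> active={job_A:*/8, job_C:*/15}
Op 6: register job_F */7 -> active={job_A:*/8, job_C:*/15, job_F:*/7}
Op 7: register job_B */3 -> active={job_A:*/8, job_B:*/3, job_C:*/15, job_F:*/7}
Op 8: register job_D */5 -> active={job_A:*/8, job_B:*/3, job_C:*/15, job_D:*/5, job_F:*/7}
Op 9: unregister job_D -> active={job_A:*/8, job_B:*/3, job_C:*/15, job_F:*/7}
Op 10: register job_D */16 -> active={job_A:*/8, job_B:*/3, job_C:*/15, job_D:*/16, job_F:*/7}
Op 11: unregister job_B -> active={job_A:*/8, job_C:*/15, job_D:*/16, job_F:*/7}
Op 12: register job_A */16 -> active={job_A:*/16, job_C:*/15, job_D:*/16, job_F:*/7}
Op 13: register job_F */12 -> active={job_A:*/16, job_C:*/15, job_D:*/16, job_F:*/12}
  job_A: interval 16, next fire after T=149 is 160
  job_C: interval 15, next fire after T=149 is 150
  job_D: interval 16, next fire after T=149 is 160
  job_F: interval 12, next fire after T=149 is 156
Earliest fire time = 150 (job job_C)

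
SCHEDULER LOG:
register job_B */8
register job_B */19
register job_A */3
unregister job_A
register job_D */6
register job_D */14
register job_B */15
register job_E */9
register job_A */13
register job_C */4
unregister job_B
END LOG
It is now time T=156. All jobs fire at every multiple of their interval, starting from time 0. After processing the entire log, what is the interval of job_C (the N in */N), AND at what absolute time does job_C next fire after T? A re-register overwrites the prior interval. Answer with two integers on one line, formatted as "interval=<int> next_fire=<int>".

Op 1: register job_B */8 -> active={job_B:*/8}
Op 2: register job_B */19 -> active={job_B:*/19}
Op 3: register job_A */3 -> active={job_A:*/3, job_B:*/19}
Op 4: unregister job_A -> active={job_B:*/19}
Op 5: register job_D */6 -> active={job_B:*/19, job_D:*/6}
Op 6: register job_D */14 -> active={job_B:*/19, job_D:*/14}
Op 7: register job_B */15 -> active={job_B:*/15, job_D:*/14}
Op 8: register job_E */9 -> active={job_B:*/15, job_D:*/14, job_E:*/9}
Op 9: register job_A */13 -> active={job_A:*/13, job_B:*/15, job_D:*/14, job_E:*/9}
Op 10: register job_C */4 -> active={job_A:*/13, job_B:*/15, job_C:*/4, job_D:*/14, job_E:*/9}
Op 11: unregister job_B -> active={job_A:*/13, job_C:*/4, job_D:*/14, job_E:*/9}
Final interval of job_C = 4
Next fire of job_C after T=156: (156//4+1)*4 = 160

Answer: interval=4 next_fire=160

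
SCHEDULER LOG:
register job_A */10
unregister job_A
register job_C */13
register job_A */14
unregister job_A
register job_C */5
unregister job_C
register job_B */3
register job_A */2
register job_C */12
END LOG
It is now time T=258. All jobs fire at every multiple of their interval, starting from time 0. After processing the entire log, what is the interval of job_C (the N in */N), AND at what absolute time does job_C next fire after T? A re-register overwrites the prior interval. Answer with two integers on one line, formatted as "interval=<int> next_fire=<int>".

Answer: interval=12 next_fire=264

Derivation:
Op 1: register job_A */10 -> active={job_A:*/10}
Op 2: unregister job_A -> active={}
Op 3: register job_C */13 -> active={job_C:*/13}
Op 4: register job_A */14 -> active={job_A:*/14, job_C:*/13}
Op 5: unregister job_A -> active={job_C:*/13}
Op 6: register job_C */5 -> active={job_C:*/5}
Op 7: unregister job_C -> active={}
Op 8: register job_B */3 -> active={job_B:*/3}
Op 9: register job_A */2 -> active={job_A:*/2, job_B:*/3}
Op 10: register job_C */12 -> active={job_A:*/2, job_B:*/3, job_C:*/12}
Final interval of job_C = 12
Next fire of job_C after T=258: (258//12+1)*12 = 264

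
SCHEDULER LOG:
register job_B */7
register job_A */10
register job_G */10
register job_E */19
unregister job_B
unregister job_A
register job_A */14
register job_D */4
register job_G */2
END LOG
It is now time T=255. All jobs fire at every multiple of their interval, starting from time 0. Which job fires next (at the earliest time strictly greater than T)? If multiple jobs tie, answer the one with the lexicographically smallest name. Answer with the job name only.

Op 1: register job_B */7 -> active={job_B:*/7}
Op 2: register job_A */10 -> active={job_A:*/10, job_B:*/7}
Op 3: register job_G */10 -> active={job_A:*/10, job_B:*/7, job_G:*/10}
Op 4: register job_E */19 -> active={job_A:*/10, job_B:*/7, job_E:*/19, job_G:*/10}
Op 5: unregister job_B -> active={job_A:*/10, job_E:*/19, job_G:*/10}
Op 6: unregister job_A -> active={job_E:*/19, job_G:*/10}
Op 7: register job_A */14 -> active={job_A:*/14, job_E:*/19, job_G:*/10}
Op 8: register job_D */4 -> active={job_A:*/14, job_D:*/4, job_E:*/19, job_G:*/10}
Op 9: register job_G */2 -> active={job_A:*/14, job_D:*/4, job_E:*/19, job_G:*/2}
  job_A: interval 14, next fire after T=255 is 266
  job_D: interval 4, next fire after T=255 is 256
  job_E: interval 19, next fire after T=255 is 266
  job_G: interval 2, next fire after T=255 is 256
Earliest = 256, winner (lex tiebreak) = job_D

Answer: job_D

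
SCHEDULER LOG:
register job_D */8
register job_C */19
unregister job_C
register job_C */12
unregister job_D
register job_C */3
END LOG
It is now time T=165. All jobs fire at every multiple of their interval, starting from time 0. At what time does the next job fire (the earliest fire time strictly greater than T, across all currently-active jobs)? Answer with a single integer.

Answer: 168

Derivation:
Op 1: register job_D */8 -> active={job_D:*/8}
Op 2: register job_C */19 -> active={job_C:*/19, job_D:*/8}
Op 3: unregister job_C -> active={job_D:*/8}
Op 4: register job_C */12 -> active={job_C:*/12, job_D:*/8}
Op 5: unregister job_D -> active={job_C:*/12}
Op 6: register job_C */3 -> active={job_C:*/3}
  job_C: interval 3, next fire after T=165 is 168
Earliest fire time = 168 (job job_C)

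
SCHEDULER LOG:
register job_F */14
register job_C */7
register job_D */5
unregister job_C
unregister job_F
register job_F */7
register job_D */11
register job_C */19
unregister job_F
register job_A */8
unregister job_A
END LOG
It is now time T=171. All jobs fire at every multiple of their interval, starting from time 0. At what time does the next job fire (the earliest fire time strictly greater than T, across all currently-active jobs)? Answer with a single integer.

Op 1: register job_F */14 -> active={job_F:*/14}
Op 2: register job_C */7 -> active={job_C:*/7, job_F:*/14}
Op 3: register job_D */5 -> active={job_C:*/7, job_D:*/5, job_F:*/14}
Op 4: unregister job_C -> active={job_D:*/5, job_F:*/14}
Op 5: unregister job_F -> active={job_D:*/5}
Op 6: register job_F */7 -> active={job_D:*/5, job_F:*/7}
Op 7: register job_D */11 -> active={job_D:*/11, job_F:*/7}
Op 8: register job_C */19 -> active={job_C:*/19, job_D:*/11, job_F:*/7}
Op 9: unregister job_F -> active={job_C:*/19, job_D:*/11}
Op 10: register job_A */8 -> active={job_A:*/8, job_C:*/19, job_D:*/11}
Op 11: unregister job_A -> active={job_C:*/19, job_D:*/11}
  job_C: interval 19, next fire after T=171 is 190
  job_D: interval 11, next fire after T=171 is 176
Earliest fire time = 176 (job job_D)

Answer: 176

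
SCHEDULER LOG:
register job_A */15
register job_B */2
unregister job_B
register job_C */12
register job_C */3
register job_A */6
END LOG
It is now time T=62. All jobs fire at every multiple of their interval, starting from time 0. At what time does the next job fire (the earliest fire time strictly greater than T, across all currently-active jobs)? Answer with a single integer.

Answer: 63

Derivation:
Op 1: register job_A */15 -> active={job_A:*/15}
Op 2: register job_B */2 -> active={job_A:*/15, job_B:*/2}
Op 3: unregister job_B -> active={job_A:*/15}
Op 4: register job_C */12 -> active={job_A:*/15, job_C:*/12}
Op 5: register job_C */3 -> active={job_A:*/15, job_C:*/3}
Op 6: register job_A */6 -> active={job_A:*/6, job_C:*/3}
  job_A: interval 6, next fire after T=62 is 66
  job_C: interval 3, next fire after T=62 is 63
Earliest fire time = 63 (job job_C)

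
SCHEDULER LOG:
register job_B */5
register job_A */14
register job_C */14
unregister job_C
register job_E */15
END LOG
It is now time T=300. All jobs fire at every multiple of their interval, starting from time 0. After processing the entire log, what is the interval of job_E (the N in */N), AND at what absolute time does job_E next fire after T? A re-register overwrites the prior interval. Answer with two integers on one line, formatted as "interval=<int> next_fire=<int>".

Op 1: register job_B */5 -> active={job_B:*/5}
Op 2: register job_A */14 -> active={job_A:*/14, job_B:*/5}
Op 3: register job_C */14 -> active={job_A:*/14, job_B:*/5, job_C:*/14}
Op 4: unregister job_C -> active={job_A:*/14, job_B:*/5}
Op 5: register job_E */15 -> active={job_A:*/14, job_B:*/5, job_E:*/15}
Final interval of job_E = 15
Next fire of job_E after T=300: (300//15+1)*15 = 315

Answer: interval=15 next_fire=315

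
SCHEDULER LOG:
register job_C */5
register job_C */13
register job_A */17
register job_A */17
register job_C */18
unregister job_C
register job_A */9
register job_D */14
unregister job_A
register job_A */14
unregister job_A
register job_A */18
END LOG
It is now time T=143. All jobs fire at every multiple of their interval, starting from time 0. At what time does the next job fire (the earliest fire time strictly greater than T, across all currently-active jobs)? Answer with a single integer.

Answer: 144

Derivation:
Op 1: register job_C */5 -> active={job_C:*/5}
Op 2: register job_C */13 -> active={job_C:*/13}
Op 3: register job_A */17 -> active={job_A:*/17, job_C:*/13}
Op 4: register job_A */17 -> active={job_A:*/17, job_C:*/13}
Op 5: register job_C */18 -> active={job_A:*/17, job_C:*/18}
Op 6: unregister job_C -> active={job_A:*/17}
Op 7: register job_A */9 -> active={job_A:*/9}
Op 8: register job_D */14 -> active={job_A:*/9, job_D:*/14}
Op 9: unregister job_A -> active={job_D:*/14}
Op 10: register job_A */14 -> active={job_A:*/14, job_D:*/14}
Op 11: unregister job_A -> active={job_D:*/14}
Op 12: register job_A */18 -> active={job_A:*/18, job_D:*/14}
  job_A: interval 18, next fire after T=143 is 144
  job_D: interval 14, next fire after T=143 is 154
Earliest fire time = 144 (job job_A)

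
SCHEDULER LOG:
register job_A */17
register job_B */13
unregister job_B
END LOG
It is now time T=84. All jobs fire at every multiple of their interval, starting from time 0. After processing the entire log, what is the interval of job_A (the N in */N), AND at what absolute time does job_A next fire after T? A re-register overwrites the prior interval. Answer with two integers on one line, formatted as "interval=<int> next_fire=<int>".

Op 1: register job_A */17 -> active={job_A:*/17}
Op 2: register job_B */13 -> active={job_A:*/17, job_B:*/13}
Op 3: unregister job_B -> active={job_A:*/17}
Final interval of job_A = 17
Next fire of job_A after T=84: (84//17+1)*17 = 85

Answer: interval=17 next_fire=85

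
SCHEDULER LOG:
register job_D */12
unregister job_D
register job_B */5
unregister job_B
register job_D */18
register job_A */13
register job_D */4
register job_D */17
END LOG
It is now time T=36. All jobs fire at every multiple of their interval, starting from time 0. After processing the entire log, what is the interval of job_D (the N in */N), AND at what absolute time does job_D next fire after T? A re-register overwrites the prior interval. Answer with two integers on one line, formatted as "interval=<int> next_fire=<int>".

Answer: interval=17 next_fire=51

Derivation:
Op 1: register job_D */12 -> active={job_D:*/12}
Op 2: unregister job_D -> active={}
Op 3: register job_B */5 -> active={job_B:*/5}
Op 4: unregister job_B -> active={}
Op 5: register job_D */18 -> active={job_D:*/18}
Op 6: register job_A */13 -> active={job_A:*/13, job_D:*/18}
Op 7: register job_D */4 -> active={job_A:*/13, job_D:*/4}
Op 8: register job_D */17 -> active={job_A:*/13, job_D:*/17}
Final interval of job_D = 17
Next fire of job_D after T=36: (36//17+1)*17 = 51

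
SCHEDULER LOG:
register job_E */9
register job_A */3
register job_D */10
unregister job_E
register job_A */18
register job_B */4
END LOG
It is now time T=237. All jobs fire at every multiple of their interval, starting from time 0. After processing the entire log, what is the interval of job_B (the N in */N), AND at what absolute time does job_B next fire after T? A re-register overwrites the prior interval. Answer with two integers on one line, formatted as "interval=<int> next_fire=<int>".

Op 1: register job_E */9 -> active={job_E:*/9}
Op 2: register job_A */3 -> active={job_A:*/3, job_E:*/9}
Op 3: register job_D */10 -> active={job_A:*/3, job_D:*/10, job_E:*/9}
Op 4: unregister job_E -> active={job_A:*/3, job_D:*/10}
Op 5: register job_A */18 -> active={job_A:*/18, job_D:*/10}
Op 6: register job_B */4 -> active={job_A:*/18, job_B:*/4, job_D:*/10}
Final interval of job_B = 4
Next fire of job_B after T=237: (237//4+1)*4 = 240

Answer: interval=4 next_fire=240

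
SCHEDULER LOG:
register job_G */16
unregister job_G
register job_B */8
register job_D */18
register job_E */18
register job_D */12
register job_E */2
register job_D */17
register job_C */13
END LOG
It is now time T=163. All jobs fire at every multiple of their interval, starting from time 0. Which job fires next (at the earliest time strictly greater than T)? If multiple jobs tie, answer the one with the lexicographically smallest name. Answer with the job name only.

Op 1: register job_G */16 -> active={job_G:*/16}
Op 2: unregister job_G -> active={}
Op 3: register job_B */8 -> active={job_B:*/8}
Op 4: register job_D */18 -> active={job_B:*/8, job_D:*/18}
Op 5: register job_E */18 -> active={job_B:*/8, job_D:*/18, job_E:*/18}
Op 6: register job_D */12 -> active={job_B:*/8, job_D:*/12, job_E:*/18}
Op 7: register job_E */2 -> active={job_B:*/8, job_D:*/12, job_E:*/2}
Op 8: register job_D */17 -> active={job_B:*/8, job_D:*/17, job_E:*/2}
Op 9: register job_C */13 -> active={job_B:*/8, job_C:*/13, job_D:*/17, job_E:*/2}
  job_B: interval 8, next fire after T=163 is 168
  job_C: interval 13, next fire after T=163 is 169
  job_D: interval 17, next fire after T=163 is 170
  job_E: interval 2, next fire after T=163 is 164
Earliest = 164, winner (lex tiebreak) = job_E

Answer: job_E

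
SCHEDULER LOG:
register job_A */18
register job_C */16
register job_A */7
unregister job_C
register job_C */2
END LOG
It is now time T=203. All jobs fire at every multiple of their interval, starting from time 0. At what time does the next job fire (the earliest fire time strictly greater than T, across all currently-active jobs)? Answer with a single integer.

Answer: 204

Derivation:
Op 1: register job_A */18 -> active={job_A:*/18}
Op 2: register job_C */16 -> active={job_A:*/18, job_C:*/16}
Op 3: register job_A */7 -> active={job_A:*/7, job_C:*/16}
Op 4: unregister job_C -> active={job_A:*/7}
Op 5: register job_C */2 -> active={job_A:*/7, job_C:*/2}
  job_A: interval 7, next fire after T=203 is 210
  job_C: interval 2, next fire after T=203 is 204
Earliest fire time = 204 (job job_C)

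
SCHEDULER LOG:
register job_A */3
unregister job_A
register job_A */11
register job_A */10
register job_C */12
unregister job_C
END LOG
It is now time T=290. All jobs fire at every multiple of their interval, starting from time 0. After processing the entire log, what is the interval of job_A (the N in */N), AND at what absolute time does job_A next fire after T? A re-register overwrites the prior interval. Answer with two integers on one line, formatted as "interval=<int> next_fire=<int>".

Op 1: register job_A */3 -> active={job_A:*/3}
Op 2: unregister job_A -> active={}
Op 3: register job_A */11 -> active={job_A:*/11}
Op 4: register job_A */10 -> active={job_A:*/10}
Op 5: register job_C */12 -> active={job_A:*/10, job_C:*/12}
Op 6: unregister job_C -> active={job_A:*/10}
Final interval of job_A = 10
Next fire of job_A after T=290: (290//10+1)*10 = 300

Answer: interval=10 next_fire=300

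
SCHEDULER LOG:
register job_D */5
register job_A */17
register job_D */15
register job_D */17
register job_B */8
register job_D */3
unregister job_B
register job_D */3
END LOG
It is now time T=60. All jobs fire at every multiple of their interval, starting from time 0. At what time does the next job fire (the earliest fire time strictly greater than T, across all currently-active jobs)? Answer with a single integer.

Answer: 63

Derivation:
Op 1: register job_D */5 -> active={job_D:*/5}
Op 2: register job_A */17 -> active={job_A:*/17, job_D:*/5}
Op 3: register job_D */15 -> active={job_A:*/17, job_D:*/15}
Op 4: register job_D */17 -> active={job_A:*/17, job_D:*/17}
Op 5: register job_B */8 -> active={job_A:*/17, job_B:*/8, job_D:*/17}
Op 6: register job_D */3 -> active={job_A:*/17, job_B:*/8, job_D:*/3}
Op 7: unregister job_B -> active={job_A:*/17, job_D:*/3}
Op 8: register job_D */3 -> active={job_A:*/17, job_D:*/3}
  job_A: interval 17, next fire after T=60 is 68
  job_D: interval 3, next fire after T=60 is 63
Earliest fire time = 63 (job job_D)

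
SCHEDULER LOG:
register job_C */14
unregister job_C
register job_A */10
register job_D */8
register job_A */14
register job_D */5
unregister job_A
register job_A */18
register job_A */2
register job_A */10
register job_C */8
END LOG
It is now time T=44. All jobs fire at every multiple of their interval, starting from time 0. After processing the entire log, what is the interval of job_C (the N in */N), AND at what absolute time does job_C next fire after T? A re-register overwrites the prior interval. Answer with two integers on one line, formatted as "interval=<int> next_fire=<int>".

Answer: interval=8 next_fire=48

Derivation:
Op 1: register job_C */14 -> active={job_C:*/14}
Op 2: unregister job_C -> active={}
Op 3: register job_A */10 -> active={job_A:*/10}
Op 4: register job_D */8 -> active={job_A:*/10, job_D:*/8}
Op 5: register job_A */14 -> active={job_A:*/14, job_D:*/8}
Op 6: register job_D */5 -> active={job_A:*/14, job_D:*/5}
Op 7: unregister job_A -> active={job_D:*/5}
Op 8: register job_A */18 -> active={job_A:*/18, job_D:*/5}
Op 9: register job_A */2 -> active={job_A:*/2, job_D:*/5}
Op 10: register job_A */10 -> active={job_A:*/10, job_D:*/5}
Op 11: register job_C */8 -> active={job_A:*/10, job_C:*/8, job_D:*/5}
Final interval of job_C = 8
Next fire of job_C after T=44: (44//8+1)*8 = 48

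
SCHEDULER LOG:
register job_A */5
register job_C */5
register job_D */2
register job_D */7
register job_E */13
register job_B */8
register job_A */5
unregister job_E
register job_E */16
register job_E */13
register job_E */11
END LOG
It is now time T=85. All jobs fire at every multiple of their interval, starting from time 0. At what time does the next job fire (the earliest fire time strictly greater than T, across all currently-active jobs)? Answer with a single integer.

Answer: 88

Derivation:
Op 1: register job_A */5 -> active={job_A:*/5}
Op 2: register job_C */5 -> active={job_A:*/5, job_C:*/5}
Op 3: register job_D */2 -> active={job_A:*/5, job_C:*/5, job_D:*/2}
Op 4: register job_D */7 -> active={job_A:*/5, job_C:*/5, job_D:*/7}
Op 5: register job_E */13 -> active={job_A:*/5, job_C:*/5, job_D:*/7, job_E:*/13}
Op 6: register job_B */8 -> active={job_A:*/5, job_B:*/8, job_C:*/5, job_D:*/7, job_E:*/13}
Op 7: register job_A */5 -> active={job_A:*/5, job_B:*/8, job_C:*/5, job_D:*/7, job_E:*/13}
Op 8: unregister job_E -> active={job_A:*/5, job_B:*/8, job_C:*/5, job_D:*/7}
Op 9: register job_E */16 -> active={job_A:*/5, job_B:*/8, job_C:*/5, job_D:*/7, job_E:*/16}
Op 10: register job_E */13 -> active={job_A:*/5, job_B:*/8, job_C:*/5, job_D:*/7, job_E:*/13}
Op 11: register job_E */11 -> active={job_A:*/5, job_B:*/8, job_C:*/5, job_D:*/7, job_E:*/11}
  job_A: interval 5, next fire after T=85 is 90
  job_B: interval 8, next fire after T=85 is 88
  job_C: interval 5, next fire after T=85 is 90
  job_D: interval 7, next fire after T=85 is 91
  job_E: interval 11, next fire after T=85 is 88
Earliest fire time = 88 (job job_B)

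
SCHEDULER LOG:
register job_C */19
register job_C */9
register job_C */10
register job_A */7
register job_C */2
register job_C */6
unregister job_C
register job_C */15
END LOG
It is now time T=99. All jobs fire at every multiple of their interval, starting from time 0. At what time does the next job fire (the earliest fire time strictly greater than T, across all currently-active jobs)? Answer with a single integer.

Op 1: register job_C */19 -> active={job_C:*/19}
Op 2: register job_C */9 -> active={job_C:*/9}
Op 3: register job_C */10 -> active={job_C:*/10}
Op 4: register job_A */7 -> active={job_A:*/7, job_C:*/10}
Op 5: register job_C */2 -> active={job_A:*/7, job_C:*/2}
Op 6: register job_C */6 -> active={job_A:*/7, job_C:*/6}
Op 7: unregister job_C -> active={job_A:*/7}
Op 8: register job_C */15 -> active={job_A:*/7, job_C:*/15}
  job_A: interval 7, next fire after T=99 is 105
  job_C: interval 15, next fire after T=99 is 105
Earliest fire time = 105 (job job_A)

Answer: 105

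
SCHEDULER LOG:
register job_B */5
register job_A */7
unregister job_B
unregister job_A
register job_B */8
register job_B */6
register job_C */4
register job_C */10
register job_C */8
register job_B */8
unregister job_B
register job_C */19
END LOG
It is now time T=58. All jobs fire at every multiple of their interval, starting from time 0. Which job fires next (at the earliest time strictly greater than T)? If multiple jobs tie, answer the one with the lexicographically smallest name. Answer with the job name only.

Op 1: register job_B */5 -> active={job_B:*/5}
Op 2: register job_A */7 -> active={job_A:*/7, job_B:*/5}
Op 3: unregister job_B -> active={job_A:*/7}
Op 4: unregister job_A -> active={}
Op 5: register job_B */8 -> active={job_B:*/8}
Op 6: register job_B */6 -> active={job_B:*/6}
Op 7: register job_C */4 -> active={job_B:*/6, job_C:*/4}
Op 8: register job_C */10 -> active={job_B:*/6, job_C:*/10}
Op 9: register job_C */8 -> active={job_B:*/6, job_C:*/8}
Op 10: register job_B */8 -> active={job_B:*/8, job_C:*/8}
Op 11: unregister job_B -> active={job_C:*/8}
Op 12: register job_C */19 -> active={job_C:*/19}
  job_C: interval 19, next fire after T=58 is 76
Earliest = 76, winner (lex tiebreak) = job_C

Answer: job_C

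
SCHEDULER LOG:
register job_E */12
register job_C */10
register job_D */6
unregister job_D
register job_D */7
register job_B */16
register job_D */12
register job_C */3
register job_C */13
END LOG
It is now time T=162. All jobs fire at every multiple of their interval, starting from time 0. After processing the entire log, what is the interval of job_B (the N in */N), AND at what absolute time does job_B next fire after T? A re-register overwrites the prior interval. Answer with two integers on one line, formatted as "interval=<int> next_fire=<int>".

Op 1: register job_E */12 -> active={job_E:*/12}
Op 2: register job_C */10 -> active={job_C:*/10, job_E:*/12}
Op 3: register job_D */6 -> active={job_C:*/10, job_D:*/6, job_E:*/12}
Op 4: unregister job_D -> active={job_C:*/10, job_E:*/12}
Op 5: register job_D */7 -> active={job_C:*/10, job_D:*/7, job_E:*/12}
Op 6: register job_B */16 -> active={job_B:*/16, job_C:*/10, job_D:*/7, job_E:*/12}
Op 7: register job_D */12 -> active={job_B:*/16, job_C:*/10, job_D:*/12, job_E:*/12}
Op 8: register job_C */3 -> active={job_B:*/16, job_C:*/3, job_D:*/12, job_E:*/12}
Op 9: register job_C */13 -> active={job_B:*/16, job_C:*/13, job_D:*/12, job_E:*/12}
Final interval of job_B = 16
Next fire of job_B after T=162: (162//16+1)*16 = 176

Answer: interval=16 next_fire=176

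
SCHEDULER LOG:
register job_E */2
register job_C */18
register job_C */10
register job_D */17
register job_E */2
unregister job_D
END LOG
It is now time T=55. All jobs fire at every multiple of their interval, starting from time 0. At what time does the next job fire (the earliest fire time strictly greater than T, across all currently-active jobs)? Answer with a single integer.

Answer: 56

Derivation:
Op 1: register job_E */2 -> active={job_E:*/2}
Op 2: register job_C */18 -> active={job_C:*/18, job_E:*/2}
Op 3: register job_C */10 -> active={job_C:*/10, job_E:*/2}
Op 4: register job_D */17 -> active={job_C:*/10, job_D:*/17, job_E:*/2}
Op 5: register job_E */2 -> active={job_C:*/10, job_D:*/17, job_E:*/2}
Op 6: unregister job_D -> active={job_C:*/10, job_E:*/2}
  job_C: interval 10, next fire after T=55 is 60
  job_E: interval 2, next fire after T=55 is 56
Earliest fire time = 56 (job job_E)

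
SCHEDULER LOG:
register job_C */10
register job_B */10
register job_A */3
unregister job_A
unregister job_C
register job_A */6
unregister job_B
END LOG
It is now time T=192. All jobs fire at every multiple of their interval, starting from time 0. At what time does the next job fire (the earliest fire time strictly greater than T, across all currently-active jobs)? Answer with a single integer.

Answer: 198

Derivation:
Op 1: register job_C */10 -> active={job_C:*/10}
Op 2: register job_B */10 -> active={job_B:*/10, job_C:*/10}
Op 3: register job_A */3 -> active={job_A:*/3, job_B:*/10, job_C:*/10}
Op 4: unregister job_A -> active={job_B:*/10, job_C:*/10}
Op 5: unregister job_C -> active={job_B:*/10}
Op 6: register job_A */6 -> active={job_A:*/6, job_B:*/10}
Op 7: unregister job_B -> active={job_A:*/6}
  job_A: interval 6, next fire after T=192 is 198
Earliest fire time = 198 (job job_A)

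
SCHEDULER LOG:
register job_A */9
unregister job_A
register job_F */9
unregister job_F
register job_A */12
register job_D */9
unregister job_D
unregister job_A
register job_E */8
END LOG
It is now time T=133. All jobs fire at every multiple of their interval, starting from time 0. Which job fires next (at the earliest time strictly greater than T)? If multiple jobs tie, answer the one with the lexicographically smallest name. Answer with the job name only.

Answer: job_E

Derivation:
Op 1: register job_A */9 -> active={job_A:*/9}
Op 2: unregister job_A -> active={}
Op 3: register job_F */9 -> active={job_F:*/9}
Op 4: unregister job_F -> active={}
Op 5: register job_A */12 -> active={job_A:*/12}
Op 6: register job_D */9 -> active={job_A:*/12, job_D:*/9}
Op 7: unregister job_D -> active={job_A:*/12}
Op 8: unregister job_A -> active={}
Op 9: register job_E */8 -> active={job_E:*/8}
  job_E: interval 8, next fire after T=133 is 136
Earliest = 136, winner (lex tiebreak) = job_E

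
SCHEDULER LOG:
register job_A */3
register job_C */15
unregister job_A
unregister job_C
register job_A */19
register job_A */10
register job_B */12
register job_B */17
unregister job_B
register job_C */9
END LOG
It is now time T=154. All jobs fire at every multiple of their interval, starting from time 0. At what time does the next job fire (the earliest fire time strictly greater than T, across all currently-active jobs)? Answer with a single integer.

Op 1: register job_A */3 -> active={job_A:*/3}
Op 2: register job_C */15 -> active={job_A:*/3, job_C:*/15}
Op 3: unregister job_A -> active={job_C:*/15}
Op 4: unregister job_C -> active={}
Op 5: register job_A */19 -> active={job_A:*/19}
Op 6: register job_A */10 -> active={job_A:*/10}
Op 7: register job_B */12 -> active={job_A:*/10, job_B:*/12}
Op 8: register job_B */17 -> active={job_A:*/10, job_B:*/17}
Op 9: unregister job_B -> active={job_A:*/10}
Op 10: register job_C */9 -> active={job_A:*/10, job_C:*/9}
  job_A: interval 10, next fire after T=154 is 160
  job_C: interval 9, next fire after T=154 is 162
Earliest fire time = 160 (job job_A)

Answer: 160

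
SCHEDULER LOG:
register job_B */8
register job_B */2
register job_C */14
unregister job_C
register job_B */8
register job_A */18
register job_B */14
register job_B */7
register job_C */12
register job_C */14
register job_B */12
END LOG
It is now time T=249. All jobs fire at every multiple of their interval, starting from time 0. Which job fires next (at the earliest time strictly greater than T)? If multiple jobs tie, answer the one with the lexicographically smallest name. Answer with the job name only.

Answer: job_A

Derivation:
Op 1: register job_B */8 -> active={job_B:*/8}
Op 2: register job_B */2 -> active={job_B:*/2}
Op 3: register job_C */14 -> active={job_B:*/2, job_C:*/14}
Op 4: unregister job_C -> active={job_B:*/2}
Op 5: register job_B */8 -> active={job_B:*/8}
Op 6: register job_A */18 -> active={job_A:*/18, job_B:*/8}
Op 7: register job_B */14 -> active={job_A:*/18, job_B:*/14}
Op 8: register job_B */7 -> active={job_A:*/18, job_B:*/7}
Op 9: register job_C */12 -> active={job_A:*/18, job_B:*/7, job_C:*/12}
Op 10: register job_C */14 -> active={job_A:*/18, job_B:*/7, job_C:*/14}
Op 11: register job_B */12 -> active={job_A:*/18, job_B:*/12, job_C:*/14}
  job_A: interval 18, next fire after T=249 is 252
  job_B: interval 12, next fire after T=249 is 252
  job_C: interval 14, next fire after T=249 is 252
Earliest = 252, winner (lex tiebreak) = job_A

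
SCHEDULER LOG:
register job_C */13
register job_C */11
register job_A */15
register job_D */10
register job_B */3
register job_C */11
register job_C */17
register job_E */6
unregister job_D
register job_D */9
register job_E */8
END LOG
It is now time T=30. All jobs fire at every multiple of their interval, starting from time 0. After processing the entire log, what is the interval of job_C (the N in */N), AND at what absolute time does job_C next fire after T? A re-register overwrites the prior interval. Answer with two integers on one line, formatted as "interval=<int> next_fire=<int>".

Op 1: register job_C */13 -> active={job_C:*/13}
Op 2: register job_C */11 -> active={job_C:*/11}
Op 3: register job_A */15 -> active={job_A:*/15, job_C:*/11}
Op 4: register job_D */10 -> active={job_A:*/15, job_C:*/11, job_D:*/10}
Op 5: register job_B */3 -> active={job_A:*/15, job_B:*/3, job_C:*/11, job_D:*/10}
Op 6: register job_C */11 -> active={job_A:*/15, job_B:*/3, job_C:*/11, job_D:*/10}
Op 7: register job_C */17 -> active={job_A:*/15, job_B:*/3, job_C:*/17, job_D:*/10}
Op 8: register job_E */6 -> active={job_A:*/15, job_B:*/3, job_C:*/17, job_D:*/10, job_E:*/6}
Op 9: unregister job_D -> active={job_A:*/15, job_B:*/3, job_C:*/17, job_E:*/6}
Op 10: register job_D */9 -> active={job_A:*/15, job_B:*/3, job_C:*/17, job_D:*/9, job_E:*/6}
Op 11: register job_E */8 -> active={job_A:*/15, job_B:*/3, job_C:*/17, job_D:*/9, job_E:*/8}
Final interval of job_C = 17
Next fire of job_C after T=30: (30//17+1)*17 = 34

Answer: interval=17 next_fire=34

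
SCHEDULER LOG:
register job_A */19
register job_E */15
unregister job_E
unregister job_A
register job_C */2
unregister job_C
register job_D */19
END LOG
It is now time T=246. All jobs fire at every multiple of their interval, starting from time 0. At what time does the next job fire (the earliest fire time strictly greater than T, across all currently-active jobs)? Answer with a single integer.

Op 1: register job_A */19 -> active={job_A:*/19}
Op 2: register job_E */15 -> active={job_A:*/19, job_E:*/15}
Op 3: unregister job_E -> active={job_A:*/19}
Op 4: unregister job_A -> active={}
Op 5: register job_C */2 -> active={job_C:*/2}
Op 6: unregister job_C -> active={}
Op 7: register job_D */19 -> active={job_D:*/19}
  job_D: interval 19, next fire after T=246 is 247
Earliest fire time = 247 (job job_D)

Answer: 247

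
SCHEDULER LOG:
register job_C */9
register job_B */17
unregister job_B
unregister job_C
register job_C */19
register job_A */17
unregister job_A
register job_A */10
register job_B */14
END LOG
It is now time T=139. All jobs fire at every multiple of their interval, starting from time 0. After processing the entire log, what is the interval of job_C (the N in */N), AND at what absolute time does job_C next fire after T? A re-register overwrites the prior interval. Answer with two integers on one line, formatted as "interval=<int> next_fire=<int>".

Op 1: register job_C */9 -> active={job_C:*/9}
Op 2: register job_B */17 -> active={job_B:*/17, job_C:*/9}
Op 3: unregister job_B -> active={job_C:*/9}
Op 4: unregister job_C -> active={}
Op 5: register job_C */19 -> active={job_C:*/19}
Op 6: register job_A */17 -> active={job_A:*/17, job_C:*/19}
Op 7: unregister job_A -> active={job_C:*/19}
Op 8: register job_A */10 -> active={job_A:*/10, job_C:*/19}
Op 9: register job_B */14 -> active={job_A:*/10, job_B:*/14, job_C:*/19}
Final interval of job_C = 19
Next fire of job_C after T=139: (139//19+1)*19 = 152

Answer: interval=19 next_fire=152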